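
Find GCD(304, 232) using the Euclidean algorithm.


304 = 1 * 232 + 72
232 = 3 * 72 + 16
72 = 4 * 16 + 8
16 = 2 * 8 + 0
GCD = 8


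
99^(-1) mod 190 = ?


Use the extended Euclidean algorithm on (190, 99); each row r = 190*s + 99*t:
r=190, s=1, t=0
r=99, s=0, t=1
q=1: r=91, s=1, t=-1   [190*(1) + 99*(-1) = 91]
q=1: r=8, s=-1, t=2   [190*(-1) + 99*(2) = 8]
q=11: r=3, s=12, t=-23   [190*(12) + 99*(-23) = 3]
q=2: r=2, s=-25, t=48   [190*(-25) + 99*(48) = 2]
q=1: r=1, s=37, t=-71   [190*(37) + 99*(-71) = 1]
q=2: r=0, s=-99, t=190   [190*(-99) + 99*(190) = 0]
GCD = 1 with t = -71, so 99*(-71) ≡ 1 (mod 190)
Inverse = -71 mod 190 = 119
Check: 99 * 119 = 11781 ≡ 1 (mod 190)

99^(-1) ≡ 119 (mod 190)


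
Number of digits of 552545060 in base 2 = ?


552545060 in base 2 = 100000111011110010101100100100
Number of digits = 30

30 digits (base 2)


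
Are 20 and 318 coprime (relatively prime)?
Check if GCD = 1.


Euclidean algorithm:
318 = 15 * 20 + 18
20 = 1 * 18 + 2
18 = 9 * 2 + 0
GCD(20, 318) = 2

No, not coprime (GCD = 2)


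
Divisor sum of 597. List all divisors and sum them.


Divisors of 597: 1, 3, 199, 597
Sum = 1 + 3 + 199 + 597 = 800

σ(597) = 800


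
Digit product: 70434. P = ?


7 × 0 × 4 × 3 × 4 = 0


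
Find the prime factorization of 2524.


2524 / 2 = 1262
1262 / 2 = 631
631 / 631 = 1
2524 = 2^2 × 631


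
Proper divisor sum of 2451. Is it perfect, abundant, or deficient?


Proper divisors: 1, 3, 19, 43, 57, 129, 817
Sum = 1 + 3 + 19 + 43 + 57 + 129 + 817 = 1069
1069 < 2451 → deficient

s(2451) = 1069 (deficient)


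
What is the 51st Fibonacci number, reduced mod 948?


F(k) mod 948 for k=1..51:
1, 1, 2, 3, 5, 8, 13, 21, 34, 55, 89, 144, 233, 377, 610, 39, 649, 688, 389, 129, 518, 647, 217, 864, 133, 49, 182, 231, 413, 644, 109, 753, 862, 667, 581, 300, 881, 233, 166, 399, 565, 16, 581, 597, 230, 827, 109, 936, 97, 85, 182
F(51) mod 948 = 182


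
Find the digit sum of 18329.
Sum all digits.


1 + 8 + 3 + 2 + 9 = 23


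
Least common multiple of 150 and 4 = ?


GCD(150, 4) = 2
LCM = 150*4/2 = 600/2 = 300

LCM = 300


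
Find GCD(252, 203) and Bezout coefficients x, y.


Tabular extended Euclidean (each row: r = 252*s + 203*t):
r=252, s=1, t=0
r=203, s=0, t=1
q=1: r=49, s=1, t=-1   [252*(1) + 203*(-1) = 49]
q=4: r=7, s=-4, t=5   [252*(-4) + 203*(5) = 7]
q=7: r=0, s=29, t=-36   [252*(29) + 203*(-36) = 0]
GCD = 7; from the row with r=7: x=-4, y=5
Check: 252*(-4) + 203*(5) = -1008 + 1015 = 7

GCD = 7, x = -4, y = 5


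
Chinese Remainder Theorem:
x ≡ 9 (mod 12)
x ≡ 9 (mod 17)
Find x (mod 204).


M = 12*17 = 204
M1 = M/12 = 17, M2 = M/17 = 12
M1^(-1) mod 12 = 5, M2^(-1) mod 17 = 10
x = 9*17*5 + 9*12*10 = 1845
1845 mod 204 = 9
Check: 9 mod 12 = 9 ✓, 9 mod 17 = 9 ✓

x ≡ 9 (mod 204)


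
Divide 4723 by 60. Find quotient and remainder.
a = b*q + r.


4723 = 60 * 78 + 43
Check: 4680 + 43 = 4723

q = 78, r = 43


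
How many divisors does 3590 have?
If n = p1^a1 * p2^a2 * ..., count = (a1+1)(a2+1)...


3590 = 2^1 × 5^1 × 359^1
d(3590) = (1+1) × (1+1) × (1+1) = 8

8 divisors


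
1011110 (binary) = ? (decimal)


1011110 (base 2) = 94 (decimal)
94 (decimal) = 94 (base 10)


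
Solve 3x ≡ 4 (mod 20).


GCD(3, 20) = 1, unique solution
a^(-1) mod 20 = 7
x = 7 * 4 mod 20 = 8

x ≡ 8 (mod 20)


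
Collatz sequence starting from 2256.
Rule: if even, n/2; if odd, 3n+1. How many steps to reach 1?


2256 → 1128 → 564 → 282 → 141 → 424 → 212 → 106 → 53 → 160 → 80 → 40 → 20 → 10 → 5 → 16 → 8 → 4 → 2 → 1
Total steps = 19

19 steps


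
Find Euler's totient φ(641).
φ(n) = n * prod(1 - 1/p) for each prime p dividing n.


641 = 641
Prime factors: 641
φ(641) = 641 × (1-1/641)
= 641 × 640/641 = 640

φ(641) = 640


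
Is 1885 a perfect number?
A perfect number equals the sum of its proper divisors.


Proper divisors of 1885: 1, 5, 13, 29, 65, 145, 377
Sum = 1 + 5 + 13 + 29 + 65 + 145 + 377 = 635

No, 1885 is not perfect (635 ≠ 1885)


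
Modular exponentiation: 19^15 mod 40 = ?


19^1 mod 40 = 19
19^2 mod 40 = 1
19^3 mod 40 = 19
19^4 mod 40 = 1
19^5 mod 40 = 19
19^6 mod 40 = 1
19^7 mod 40 = 19
19^8 mod 40 = 1
19^9 mod 40 = 19
19^10 mod 40 = 1
19^11 mod 40 = 19
19^12 mod 40 = 1
19^13 mod 40 = 19
19^14 mod 40 = 1
19^15 mod 40 = 19


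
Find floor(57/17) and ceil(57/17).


57/17 = 3.3529
floor = 3
ceil = 4

floor = 3, ceil = 4


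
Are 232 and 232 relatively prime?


Euclidean algorithm:
232 = 1 * 232 + 0
GCD(232, 232) = 232

No, not coprime (GCD = 232)


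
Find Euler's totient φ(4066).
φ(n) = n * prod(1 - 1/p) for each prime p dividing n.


4066 = 2 × 19 × 107
Prime factors: 2, 19, 107
φ(4066) = 4066 × (1-1/2) × (1-1/19) × (1-1/107)
= 4066 × 1/2 × 18/19 × 106/107 = 1908

φ(4066) = 1908


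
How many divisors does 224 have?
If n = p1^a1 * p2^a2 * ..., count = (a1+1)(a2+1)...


224 = 2^5 × 7^1
d(224) = (5+1) × (1+1) = 12

12 divisors


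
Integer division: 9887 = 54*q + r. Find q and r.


9887 = 54 * 183 + 5
Check: 9882 + 5 = 9887

q = 183, r = 5


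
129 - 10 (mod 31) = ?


129 - 10 = 119
119 mod 31 = 26


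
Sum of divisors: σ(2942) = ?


Divisors of 2942: 1, 2, 1471, 2942
Sum = 1 + 2 + 1471 + 2942 = 4416

σ(2942) = 4416


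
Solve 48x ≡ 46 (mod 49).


GCD(48, 49) = 1, unique solution
a^(-1) mod 49 = 48
x = 48 * 46 mod 49 = 3

x ≡ 3 (mod 49)


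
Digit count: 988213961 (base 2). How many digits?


988213961 in base 2 = 111010111001101111001011001001
Number of digits = 30

30 digits (base 2)


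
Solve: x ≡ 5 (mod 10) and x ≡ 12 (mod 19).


M = 10*19 = 190
M1 = M/10 = 19, M2 = M/19 = 10
M1^(-1) mod 10 = 9, M2^(-1) mod 19 = 2
x = 5*19*9 + 12*10*2 = 1095
1095 mod 190 = 145
Check: 145 mod 10 = 5 ✓, 145 mod 19 = 12 ✓

x ≡ 145 (mod 190)


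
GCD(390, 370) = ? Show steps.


390 = 1 * 370 + 20
370 = 18 * 20 + 10
20 = 2 * 10 + 0
GCD = 10


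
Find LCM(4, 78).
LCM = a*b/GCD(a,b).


GCD(4, 78) = 2
LCM = 4*78/2 = 312/2 = 156

LCM = 156


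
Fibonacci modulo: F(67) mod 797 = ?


F(k) mod 797 for k=1..67:
1, 1, 2, 3, 5, 8, 13, 21, 34, 55, 89, 144, 233, 377, 610, 190, 3, 193, 196, 389, 585, 177, 762, 142, 107, 249, 356, 605, 164, 769, 136, 108, 244, 352, 596, 151, 747, 101, 51, 152, 203, 355, 558, 116, 674, 790, 667, 660, 530, 393, 126, 519, 645, 367, 215, 582, 0, 582, 582, 367, 152, 519, 671, 393, 267, 660, 130
F(67) mod 797 = 130


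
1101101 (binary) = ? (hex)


1101101 (base 2) = 109 (decimal)
109 (decimal) = 6D (base 16)


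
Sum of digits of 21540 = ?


2 + 1 + 5 + 4 + 0 = 12


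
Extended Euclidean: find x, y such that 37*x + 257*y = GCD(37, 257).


Tabular extended Euclidean (each row: r = 37*s + 257*t):
r=37, s=1, t=0
r=257, s=0, t=1
q=0: r=37, s=1, t=0   [37*(1) + 257*(0) = 37]
q=6: r=35, s=-6, t=1   [37*(-6) + 257*(1) = 35]
q=1: r=2, s=7, t=-1   [37*(7) + 257*(-1) = 2]
q=17: r=1, s=-125, t=18   [37*(-125) + 257*(18) = 1]
q=2: r=0, s=257, t=-37   [37*(257) + 257*(-37) = 0]
GCD = 1; from the row with r=1: x=-125, y=18
Check: 37*(-125) + 257*(18) = -4625 + 4626 = 1

GCD = 1, x = -125, y = 18


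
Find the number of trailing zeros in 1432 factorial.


floor(1432/5) = 286
floor(1432/25) = 57
floor(1432/125) = 11
floor(1432/625) = 2
Total = 356

356 trailing zeros


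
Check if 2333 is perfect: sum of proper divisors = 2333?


Proper divisors of 2333: 1
Sum = 1 = 1

No, 2333 is not perfect (1 ≠ 2333)


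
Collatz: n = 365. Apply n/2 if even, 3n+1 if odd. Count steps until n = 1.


365 → 1096 → 548 → 274 → 137 → 412 → 206 → 103 → 310 → 155 → 466 → 233 → 700 → 350 → 175 → 526 → 263 → 790 → 395 → 1186 → 593 → 1780 → 890 → 445 → 1336 → 668 → 334 → 167 → 502 → 251 → 754 → 377 → 1132 → 566 → 283 → 850 → 425 → 1276 → 638 → 319 → 958 → 479 → 1438 → 719 → 2158 → 1079 → 3238 → 1619 → 4858 → 2429 → 7288 → 3644 → 1822 → 911 → 2734 → 1367 → 4102 → 2051 → 6154 → 3077 → 9232 → 4616 → 2308 → 1154 → 577 → 1732 → 866 → 433 → 1300 → 650 → 325 → 976 → 488 → 244 → 122 → 61 → 184 → 92 → 46 → 23 → 70 → 35 → 106 → 53 → 160 → 80 → 40 → 20 → 10 → 5 → 16 → 8 → 4 → 2 → 1
Total steps = 94

94 steps


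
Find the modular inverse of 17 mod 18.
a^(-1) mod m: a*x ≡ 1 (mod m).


Use the extended Euclidean algorithm on (18, 17); each row r = 18*s + 17*t:
r=18, s=1, t=0
r=17, s=0, t=1
q=1: r=1, s=1, t=-1   [18*(1) + 17*(-1) = 1]
q=17: r=0, s=-17, t=18   [18*(-17) + 17*(18) = 0]
GCD = 1 with t = -1, so 17*(-1) ≡ 1 (mod 18)
Inverse = -1 mod 18 = 17
Check: 17 * 17 = 289 ≡ 1 (mod 18)

17^(-1) ≡ 17 (mod 18)


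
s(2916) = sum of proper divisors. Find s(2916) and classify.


Proper divisors: 1, 2, 3, 4, 6, 9, 12, 18, 27, 36, 54, 81, 108, 162, 243, 324, 486, 729, 972, 1458
Sum = 1 + 2 + 3 + 4 + 6 + 9 + 12 + 18 + 27 + 36 + 54 + 81 + 108 + 162 + 243 + 324 + 486 + 729 + 972 + 1458 = 4735
4735 > 2916 → abundant

s(2916) = 4735 (abundant)


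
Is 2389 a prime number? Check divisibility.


Check divisors up to sqrt(2389) = 48.8774
No divisors found.
2389 is prime.

Yes, 2389 is prime


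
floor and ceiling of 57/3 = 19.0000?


57/3 = 19.0000
floor = 19
ceil = 19

floor = 19, ceil = 19


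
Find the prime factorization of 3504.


3504 / 2 = 1752
1752 / 2 = 876
876 / 2 = 438
438 / 2 = 219
219 / 3 = 73
73 / 73 = 1
3504 = 2^4 × 3 × 73


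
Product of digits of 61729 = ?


6 × 1 × 7 × 2 × 9 = 756


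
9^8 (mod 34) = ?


9^1 mod 34 = 9
9^2 mod 34 = 13
9^3 mod 34 = 15
9^4 mod 34 = 33
9^5 mod 34 = 25
9^6 mod 34 = 21
9^7 mod 34 = 19
9^8 mod 34 = 1


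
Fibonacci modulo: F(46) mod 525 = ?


F(k) mod 525 for k=1..46:
1, 1, 2, 3, 5, 8, 13, 21, 34, 55, 89, 144, 233, 377, 85, 462, 22, 484, 506, 465, 446, 386, 307, 168, 475, 118, 68, 186, 254, 440, 169, 84, 253, 337, 65, 402, 467, 344, 286, 105, 391, 496, 362, 333, 170, 503
F(46) mod 525 = 503


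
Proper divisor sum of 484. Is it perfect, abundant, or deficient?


Proper divisors: 1, 2, 4, 11, 22, 44, 121, 242
Sum = 1 + 2 + 4 + 11 + 22 + 44 + 121 + 242 = 447
447 < 484 → deficient

s(484) = 447 (deficient)


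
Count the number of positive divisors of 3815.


3815 = 5^1 × 7^1 × 109^1
d(3815) = (1+1) × (1+1) × (1+1) = 8

8 divisors


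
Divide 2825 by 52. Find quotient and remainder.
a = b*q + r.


2825 = 52 * 54 + 17
Check: 2808 + 17 = 2825

q = 54, r = 17


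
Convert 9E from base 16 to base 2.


9E (base 16) = 158 (decimal)
158 (decimal) = 10011110 (base 2)


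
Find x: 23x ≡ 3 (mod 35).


GCD(23, 35) = 1, unique solution
a^(-1) mod 35 = 32
x = 32 * 3 mod 35 = 26

x ≡ 26 (mod 35)


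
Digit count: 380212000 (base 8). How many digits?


380212000 in base 8 = 2652311440
Number of digits = 10

10 digits (base 8)


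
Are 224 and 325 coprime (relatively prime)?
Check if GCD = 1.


Euclidean algorithm:
325 = 1 * 224 + 101
224 = 2 * 101 + 22
101 = 4 * 22 + 13
22 = 1 * 13 + 9
13 = 1 * 9 + 4
9 = 2 * 4 + 1
4 = 4 * 1 + 0
GCD(224, 325) = 1

Yes, coprime (GCD = 1)


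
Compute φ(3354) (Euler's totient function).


3354 = 2 × 3 × 13 × 43
Prime factors: 2, 3, 13, 43
φ(3354) = 3354 × (1-1/2) × (1-1/3) × (1-1/13) × (1-1/43)
= 3354 × 1/2 × 2/3 × 12/13 × 42/43 = 1008

φ(3354) = 1008


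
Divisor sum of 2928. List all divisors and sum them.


Divisors of 2928: 1, 2, 3, 4, 6, 8, 12, 16, 24, 48, 61, 122, 183, 244, 366, 488, 732, 976, 1464, 2928
Sum = 1 + 2 + 3 + 4 + 6 + 8 + 12 + 16 + 24 + 48 + 61 + 122 + 183 + 244 + 366 + 488 + 732 + 976 + 1464 + 2928 = 7688

σ(2928) = 7688


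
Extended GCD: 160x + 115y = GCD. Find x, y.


Tabular extended Euclidean (each row: r = 160*s + 115*t):
r=160, s=1, t=0
r=115, s=0, t=1
q=1: r=45, s=1, t=-1   [160*(1) + 115*(-1) = 45]
q=2: r=25, s=-2, t=3   [160*(-2) + 115*(3) = 25]
q=1: r=20, s=3, t=-4   [160*(3) + 115*(-4) = 20]
q=1: r=5, s=-5, t=7   [160*(-5) + 115*(7) = 5]
q=4: r=0, s=23, t=-32   [160*(23) + 115*(-32) = 0]
GCD = 5; from the row with r=5: x=-5, y=7
Check: 160*(-5) + 115*(7) = -800 + 805 = 5

GCD = 5, x = -5, y = 7


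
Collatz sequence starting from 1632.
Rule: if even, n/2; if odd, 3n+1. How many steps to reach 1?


1632 → 816 → 408 → 204 → 102 → 51 → 154 → 77 → 232 → 116 → 58 → 29 → 88 → 44 → 22 → 11 → 34 → 17 → 52 → 26 → 13 → 40 → 20 → 10 → 5 → 16 → 8 → 4 → 2 → 1
Total steps = 29

29 steps


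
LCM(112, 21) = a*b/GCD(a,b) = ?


GCD(112, 21) = 7
LCM = 112*21/7 = 2352/7 = 336

LCM = 336


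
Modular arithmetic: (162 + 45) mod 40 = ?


162 + 45 = 207
207 mod 40 = 7


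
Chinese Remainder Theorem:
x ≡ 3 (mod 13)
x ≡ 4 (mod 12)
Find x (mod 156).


M = 13*12 = 156
M1 = M/13 = 12, M2 = M/12 = 13
M1^(-1) mod 13 = 12, M2^(-1) mod 12 = 1
x = 3*12*12 + 4*13*1 = 484
484 mod 156 = 16
Check: 16 mod 13 = 3 ✓, 16 mod 12 = 4 ✓

x ≡ 16 (mod 156)


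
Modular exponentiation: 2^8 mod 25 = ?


2^1 mod 25 = 2
2^2 mod 25 = 4
2^3 mod 25 = 8
2^4 mod 25 = 16
2^5 mod 25 = 7
2^6 mod 25 = 14
2^7 mod 25 = 3
2^8 mod 25 = 6


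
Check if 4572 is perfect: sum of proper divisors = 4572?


Proper divisors of 4572: 1, 2, 3, 4, 6, 9, 12, 18, 36, 127, 254, 381, 508, 762, 1143, 1524, 2286
Sum = 1 + 2 + 3 + 4 + 6 + 9 + 12 + 18 + 36 + 127 + 254 + 381 + 508 + 762 + 1143 + 1524 + 2286 = 7076

No, 4572 is not perfect (7076 ≠ 4572)


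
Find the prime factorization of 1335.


1335 / 3 = 445
445 / 5 = 89
89 / 89 = 1
1335 = 3 × 5 × 89


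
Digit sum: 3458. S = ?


3 + 4 + 5 + 8 = 20


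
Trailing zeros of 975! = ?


floor(975/5) = 195
floor(975/25) = 39
floor(975/125) = 7
floor(975/625) = 1
Total = 242

242 trailing zeros


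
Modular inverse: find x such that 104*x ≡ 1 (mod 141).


Use the extended Euclidean algorithm on (141, 104); each row r = 141*s + 104*t:
r=141, s=1, t=0
r=104, s=0, t=1
q=1: r=37, s=1, t=-1   [141*(1) + 104*(-1) = 37]
q=2: r=30, s=-2, t=3   [141*(-2) + 104*(3) = 30]
q=1: r=7, s=3, t=-4   [141*(3) + 104*(-4) = 7]
q=4: r=2, s=-14, t=19   [141*(-14) + 104*(19) = 2]
q=3: r=1, s=45, t=-61   [141*(45) + 104*(-61) = 1]
q=2: r=0, s=-104, t=141   [141*(-104) + 104*(141) = 0]
GCD = 1 with t = -61, so 104*(-61) ≡ 1 (mod 141)
Inverse = -61 mod 141 = 80
Check: 104 * 80 = 8320 ≡ 1 (mod 141)

104^(-1) ≡ 80 (mod 141)


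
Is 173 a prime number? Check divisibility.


Check divisors up to sqrt(173) = 13.1529
No divisors found.
173 is prime.

Yes, 173 is prime


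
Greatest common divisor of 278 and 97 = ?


278 = 2 * 97 + 84
97 = 1 * 84 + 13
84 = 6 * 13 + 6
13 = 2 * 6 + 1
6 = 6 * 1 + 0
GCD = 1


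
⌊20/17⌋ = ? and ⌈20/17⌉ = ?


20/17 = 1.1765
floor = 1
ceil = 2

floor = 1, ceil = 2


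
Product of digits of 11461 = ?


1 × 1 × 4 × 6 × 1 = 24


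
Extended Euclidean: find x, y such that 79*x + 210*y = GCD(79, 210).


Tabular extended Euclidean (each row: r = 79*s + 210*t):
r=79, s=1, t=0
r=210, s=0, t=1
q=0: r=79, s=1, t=0   [79*(1) + 210*(0) = 79]
q=2: r=52, s=-2, t=1   [79*(-2) + 210*(1) = 52]
q=1: r=27, s=3, t=-1   [79*(3) + 210*(-1) = 27]
q=1: r=25, s=-5, t=2   [79*(-5) + 210*(2) = 25]
q=1: r=2, s=8, t=-3   [79*(8) + 210*(-3) = 2]
q=12: r=1, s=-101, t=38   [79*(-101) + 210*(38) = 1]
q=2: r=0, s=210, t=-79   [79*(210) + 210*(-79) = 0]
GCD = 1; from the row with r=1: x=-101, y=38
Check: 79*(-101) + 210*(38) = -7979 + 7980 = 1

GCD = 1, x = -101, y = 38


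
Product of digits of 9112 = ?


9 × 1 × 1 × 2 = 18


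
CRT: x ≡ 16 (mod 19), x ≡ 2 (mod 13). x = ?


M = 19*13 = 247
M1 = M/19 = 13, M2 = M/13 = 19
M1^(-1) mod 19 = 3, M2^(-1) mod 13 = 11
x = 16*13*3 + 2*19*11 = 1042
1042 mod 247 = 54
Check: 54 mod 19 = 16 ✓, 54 mod 13 = 2 ✓

x ≡ 54 (mod 247)


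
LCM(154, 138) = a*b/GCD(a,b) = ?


GCD(154, 138) = 2
LCM = 154*138/2 = 21252/2 = 10626

LCM = 10626


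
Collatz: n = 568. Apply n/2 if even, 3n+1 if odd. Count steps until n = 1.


568 → 284 → 142 → 71 → 214 → 107 → 322 → 161 → 484 → 242 → 121 → 364 → 182 → 91 → 274 → 137 → 412 → 206 → 103 → 310 → 155 → 466 → 233 → 700 → 350 → 175 → 526 → 263 → 790 → 395 → 1186 → 593 → 1780 → 890 → 445 → 1336 → 668 → 334 → 167 → 502 → 251 → 754 → 377 → 1132 → 566 → 283 → 850 → 425 → 1276 → 638 → 319 → 958 → 479 → 1438 → 719 → 2158 → 1079 → 3238 → 1619 → 4858 → 2429 → 7288 → 3644 → 1822 → 911 → 2734 → 1367 → 4102 → 2051 → 6154 → 3077 → 9232 → 4616 → 2308 → 1154 → 577 → 1732 → 866 → 433 → 1300 → 650 → 325 → 976 → 488 → 244 → 122 → 61 → 184 → 92 → 46 → 23 → 70 → 35 → 106 → 53 → 160 → 80 → 40 → 20 → 10 → 5 → 16 → 8 → 4 → 2 → 1
Total steps = 105

105 steps


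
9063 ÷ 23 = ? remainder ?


9063 = 23 * 394 + 1
Check: 9062 + 1 = 9063

q = 394, r = 1


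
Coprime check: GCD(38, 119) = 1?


Euclidean algorithm:
119 = 3 * 38 + 5
38 = 7 * 5 + 3
5 = 1 * 3 + 2
3 = 1 * 2 + 1
2 = 2 * 1 + 0
GCD(38, 119) = 1

Yes, coprime (GCD = 1)


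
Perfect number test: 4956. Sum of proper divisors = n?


Proper divisors of 4956: 1, 2, 3, 4, 6, 7, 12, 14, 21, 28, 42, 59, 84, 118, 177, 236, 354, 413, 708, 826, 1239, 1652, 2478
Sum = 1 + 2 + 3 + 4 + 6 + 7 + 12 + 14 + 21 + 28 + 42 + 59 + 84 + 118 + 177 + 236 + 354 + 413 + 708 + 826 + 1239 + 1652 + 2478 = 8484

No, 4956 is not perfect (8484 ≠ 4956)


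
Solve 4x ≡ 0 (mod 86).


GCD(4, 86) = 2 divides 0
Divide: 2x ≡ 0 (mod 43)
x ≡ 0 (mod 43)


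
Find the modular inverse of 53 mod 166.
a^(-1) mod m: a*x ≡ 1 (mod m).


Use the extended Euclidean algorithm on (166, 53); each row r = 166*s + 53*t:
r=166, s=1, t=0
r=53, s=0, t=1
q=3: r=7, s=1, t=-3   [166*(1) + 53*(-3) = 7]
q=7: r=4, s=-7, t=22   [166*(-7) + 53*(22) = 4]
q=1: r=3, s=8, t=-25   [166*(8) + 53*(-25) = 3]
q=1: r=1, s=-15, t=47   [166*(-15) + 53*(47) = 1]
q=3: r=0, s=53, t=-166   [166*(53) + 53*(-166) = 0]
GCD = 1 with t = 47, so 53*(47) ≡ 1 (mod 166)
Inverse = 47 mod 166 = 47
Check: 53 * 47 = 2491 ≡ 1 (mod 166)

53^(-1) ≡ 47 (mod 166)


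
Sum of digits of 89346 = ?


8 + 9 + 3 + 4 + 6 = 30


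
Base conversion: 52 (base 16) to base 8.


52 (base 16) = 82 (decimal)
82 (decimal) = 122 (base 8)


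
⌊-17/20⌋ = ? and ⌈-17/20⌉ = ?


-17/20 = -0.8500
floor = -1
ceil = 0

floor = -1, ceil = 0


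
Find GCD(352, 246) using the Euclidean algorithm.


352 = 1 * 246 + 106
246 = 2 * 106 + 34
106 = 3 * 34 + 4
34 = 8 * 4 + 2
4 = 2 * 2 + 0
GCD = 2


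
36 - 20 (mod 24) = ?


36 - 20 = 16
16 mod 24 = 16


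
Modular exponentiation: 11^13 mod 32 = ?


11^1 mod 32 = 11
11^2 mod 32 = 25
11^3 mod 32 = 19
11^4 mod 32 = 17
11^5 mod 32 = 27
11^6 mod 32 = 9
11^7 mod 32 = 3
11^8 mod 32 = 1
11^9 mod 32 = 11
11^10 mod 32 = 25
11^11 mod 32 = 19
11^12 mod 32 = 17
11^13 mod 32 = 27


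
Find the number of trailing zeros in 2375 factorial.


floor(2375/5) = 475
floor(2375/25) = 95
floor(2375/125) = 19
floor(2375/625) = 3
Total = 592

592 trailing zeros


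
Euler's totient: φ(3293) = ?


3293 = 37 × 89
Prime factors: 37, 89
φ(3293) = 3293 × (1-1/37) × (1-1/89)
= 3293 × 36/37 × 88/89 = 3168

φ(3293) = 3168


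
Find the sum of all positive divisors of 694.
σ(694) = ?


Divisors of 694: 1, 2, 347, 694
Sum = 1 + 2 + 347 + 694 = 1044

σ(694) = 1044


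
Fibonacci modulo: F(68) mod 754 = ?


F(k) mod 754 for k=1..68:
1, 1, 2, 3, 5, 8, 13, 21, 34, 55, 89, 144, 233, 377, 610, 233, 89, 322, 411, 733, 390, 369, 5, 374, 379, 753, 378, 377, 1, 378, 379, 3, 382, 385, 13, 398, 411, 55, 466, 521, 233, 0, 233, 233, 466, 699, 411, 356, 13, 369, 382, 751, 379, 376, 1, 377, 378, 1, 379, 380, 5, 385, 390, 21, 411, 432, 89, 521
F(68) mod 754 = 521


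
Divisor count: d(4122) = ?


4122 = 2^1 × 3^2 × 229^1
d(4122) = (1+1) × (2+1) × (1+1) = 12

12 divisors


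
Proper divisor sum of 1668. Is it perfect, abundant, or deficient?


Proper divisors: 1, 2, 3, 4, 6, 12, 139, 278, 417, 556, 834
Sum = 1 + 2 + 3 + 4 + 6 + 12 + 139 + 278 + 417 + 556 + 834 = 2252
2252 > 1668 → abundant

s(1668) = 2252 (abundant)


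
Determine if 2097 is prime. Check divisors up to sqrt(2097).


2097 / 3 = 699 (exact division)
2097 is NOT prime.

No, 2097 is not prime


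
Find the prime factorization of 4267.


4267 / 17 = 251
251 / 251 = 1
4267 = 17 × 251


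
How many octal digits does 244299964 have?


244299964 in base 8 = 1643734274
Number of digits = 10

10 digits (base 8)


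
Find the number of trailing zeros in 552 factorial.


floor(552/5) = 110
floor(552/25) = 22
floor(552/125) = 4
Total = 136

136 trailing zeros


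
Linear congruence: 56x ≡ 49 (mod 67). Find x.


GCD(56, 67) = 1, unique solution
a^(-1) mod 67 = 6
x = 6 * 49 mod 67 = 26

x ≡ 26 (mod 67)


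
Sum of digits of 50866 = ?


5 + 0 + 8 + 6 + 6 = 25


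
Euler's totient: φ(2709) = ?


2709 = 3^2 × 7 × 43
Prime factors: 3, 7, 43
φ(2709) = 2709 × (1-1/3) × (1-1/7) × (1-1/43)
= 2709 × 2/3 × 6/7 × 42/43 = 1512

φ(2709) = 1512


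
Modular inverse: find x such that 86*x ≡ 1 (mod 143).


Use the extended Euclidean algorithm on (143, 86); each row r = 143*s + 86*t:
r=143, s=1, t=0
r=86, s=0, t=1
q=1: r=57, s=1, t=-1   [143*(1) + 86*(-1) = 57]
q=1: r=29, s=-1, t=2   [143*(-1) + 86*(2) = 29]
q=1: r=28, s=2, t=-3   [143*(2) + 86*(-3) = 28]
q=1: r=1, s=-3, t=5   [143*(-3) + 86*(5) = 1]
q=28: r=0, s=86, t=-143   [143*(86) + 86*(-143) = 0]
GCD = 1 with t = 5, so 86*(5) ≡ 1 (mod 143)
Inverse = 5 mod 143 = 5
Check: 86 * 5 = 430 ≡ 1 (mod 143)

86^(-1) ≡ 5 (mod 143)


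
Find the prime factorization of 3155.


3155 / 5 = 631
631 / 631 = 1
3155 = 5 × 631


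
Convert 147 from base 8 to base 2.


147 (base 8) = 103 (decimal)
103 (decimal) = 1100111 (base 2)


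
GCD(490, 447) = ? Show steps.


490 = 1 * 447 + 43
447 = 10 * 43 + 17
43 = 2 * 17 + 9
17 = 1 * 9 + 8
9 = 1 * 8 + 1
8 = 8 * 1 + 0
GCD = 1


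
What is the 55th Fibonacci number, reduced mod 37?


F(k) mod 37 for k=1..55:
1, 1, 2, 3, 5, 8, 13, 21, 34, 18, 15, 33, 11, 7, 18, 25, 6, 31, 0, 31, 31, 25, 19, 7, 26, 33, 22, 18, 3, 21, 24, 8, 32, 3, 35, 1, 36, 0, 36, 36, 35, 34, 32, 29, 24, 16, 3, 19, 22, 4, 26, 30, 19, 12, 31
F(55) mod 37 = 31


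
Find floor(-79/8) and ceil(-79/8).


-79/8 = -9.8750
floor = -10
ceil = -9

floor = -10, ceil = -9


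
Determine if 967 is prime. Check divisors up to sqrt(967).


Check divisors up to sqrt(967) = 31.0966
No divisors found.
967 is prime.

Yes, 967 is prime


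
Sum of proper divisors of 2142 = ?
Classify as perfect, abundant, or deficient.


Proper divisors: 1, 2, 3, 6, 7, 9, 14, 17, 18, 21, 34, 42, 51, 63, 102, 119, 126, 153, 238, 306, 357, 714, 1071
Sum = 1 + 2 + 3 + 6 + 7 + 9 + 14 + 17 + 18 + 21 + 34 + 42 + 51 + 63 + 102 + 119 + 126 + 153 + 238 + 306 + 357 + 714 + 1071 = 3474
3474 > 2142 → abundant

s(2142) = 3474 (abundant)


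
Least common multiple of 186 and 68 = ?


GCD(186, 68) = 2
LCM = 186*68/2 = 12648/2 = 6324

LCM = 6324


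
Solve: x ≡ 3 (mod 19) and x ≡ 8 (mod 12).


M = 19*12 = 228
M1 = M/19 = 12, M2 = M/12 = 19
M1^(-1) mod 19 = 8, M2^(-1) mod 12 = 7
x = 3*12*8 + 8*19*7 = 1352
1352 mod 228 = 212
Check: 212 mod 19 = 3 ✓, 212 mod 12 = 8 ✓

x ≡ 212 (mod 228)


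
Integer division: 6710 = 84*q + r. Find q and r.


6710 = 84 * 79 + 74
Check: 6636 + 74 = 6710

q = 79, r = 74


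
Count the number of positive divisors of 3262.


3262 = 2^1 × 7^1 × 233^1
d(3262) = (1+1) × (1+1) × (1+1) = 8

8 divisors


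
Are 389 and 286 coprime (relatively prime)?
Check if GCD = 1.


Euclidean algorithm:
389 = 1 * 286 + 103
286 = 2 * 103 + 80
103 = 1 * 80 + 23
80 = 3 * 23 + 11
23 = 2 * 11 + 1
11 = 11 * 1 + 0
GCD(389, 286) = 1

Yes, coprime (GCD = 1)


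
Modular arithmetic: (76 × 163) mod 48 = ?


76 × 163 = 12388
12388 mod 48 = 4


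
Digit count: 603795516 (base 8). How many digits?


603795516 in base 8 = 4377230074
Number of digits = 10

10 digits (base 8)


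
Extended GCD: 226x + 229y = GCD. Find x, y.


Tabular extended Euclidean (each row: r = 226*s + 229*t):
r=226, s=1, t=0
r=229, s=0, t=1
q=0: r=226, s=1, t=0   [226*(1) + 229*(0) = 226]
q=1: r=3, s=-1, t=1   [226*(-1) + 229*(1) = 3]
q=75: r=1, s=76, t=-75   [226*(76) + 229*(-75) = 1]
q=3: r=0, s=-229, t=226   [226*(-229) + 229*(226) = 0]
GCD = 1; from the row with r=1: x=76, y=-75
Check: 226*(76) + 229*(-75) = 17176 - 17175 = 1

GCD = 1, x = 76, y = -75


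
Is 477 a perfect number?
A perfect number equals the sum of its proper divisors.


Proper divisors of 477: 1, 3, 9, 53, 159
Sum = 1 + 3 + 9 + 53 + 159 = 225

No, 477 is not perfect (225 ≠ 477)


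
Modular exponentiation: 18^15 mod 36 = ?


18^1 mod 36 = 18
18^2 mod 36 = 0
18^3 mod 36 = 0
18^4 mod 36 = 0
18^5 mod 36 = 0
18^6 mod 36 = 0
18^7 mod 36 = 0
18^8 mod 36 = 0
18^9 mod 36 = 0
18^10 mod 36 = 0
18^11 mod 36 = 0
18^12 mod 36 = 0
18^13 mod 36 = 0
18^14 mod 36 = 0
18^15 mod 36 = 0


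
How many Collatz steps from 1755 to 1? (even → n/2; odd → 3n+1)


1755 → 5266 → 2633 → 7900 → 3950 → 1975 → 5926 → 2963 → 8890 → 4445 → 13336 → 6668 → 3334 → 1667 → 5002 → 2501 → 7504 → 3752 → 1876 → 938 → 469 → 1408 → 704 → 352 → 176 → 88 → 44 → 22 → 11 → 34 → 17 → 52 → 26 → 13 → 40 → 20 → 10 → 5 → 16 → 8 → 4 → 2 → 1
Total steps = 42

42 steps


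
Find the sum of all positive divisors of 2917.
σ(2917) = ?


Divisors of 2917: 1, 2917
Sum = 1 + 2917 = 2918

σ(2917) = 2918


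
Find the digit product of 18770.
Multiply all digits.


1 × 8 × 7 × 7 × 0 = 0


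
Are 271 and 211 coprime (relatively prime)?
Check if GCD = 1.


Euclidean algorithm:
271 = 1 * 211 + 60
211 = 3 * 60 + 31
60 = 1 * 31 + 29
31 = 1 * 29 + 2
29 = 14 * 2 + 1
2 = 2 * 1 + 0
GCD(271, 211) = 1

Yes, coprime (GCD = 1)


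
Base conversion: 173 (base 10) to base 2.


173 (base 10) = 173 (decimal)
173 (decimal) = 10101101 (base 2)


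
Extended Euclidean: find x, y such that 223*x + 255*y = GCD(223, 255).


Tabular extended Euclidean (each row: r = 223*s + 255*t):
r=223, s=1, t=0
r=255, s=0, t=1
q=0: r=223, s=1, t=0   [223*(1) + 255*(0) = 223]
q=1: r=32, s=-1, t=1   [223*(-1) + 255*(1) = 32]
q=6: r=31, s=7, t=-6   [223*(7) + 255*(-6) = 31]
q=1: r=1, s=-8, t=7   [223*(-8) + 255*(7) = 1]
q=31: r=0, s=255, t=-223   [223*(255) + 255*(-223) = 0]
GCD = 1; from the row with r=1: x=-8, y=7
Check: 223*(-8) + 255*(7) = -1784 + 1785 = 1

GCD = 1, x = -8, y = 7


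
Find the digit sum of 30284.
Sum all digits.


3 + 0 + 2 + 8 + 4 = 17


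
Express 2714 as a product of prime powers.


2714 / 2 = 1357
1357 / 23 = 59
59 / 59 = 1
2714 = 2 × 23 × 59


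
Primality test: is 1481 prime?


Check divisors up to sqrt(1481) = 38.4838
No divisors found.
1481 is prime.

Yes, 1481 is prime


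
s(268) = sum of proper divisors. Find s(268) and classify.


Proper divisors: 1, 2, 4, 67, 134
Sum = 1 + 2 + 4 + 67 + 134 = 208
208 < 268 → deficient

s(268) = 208 (deficient)


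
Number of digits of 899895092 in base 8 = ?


899895092 in base 8 = 6550647464
Number of digits = 10

10 digits (base 8)


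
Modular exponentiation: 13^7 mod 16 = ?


13^1 mod 16 = 13
13^2 mod 16 = 9
13^3 mod 16 = 5
13^4 mod 16 = 1
13^5 mod 16 = 13
13^6 mod 16 = 9
13^7 mod 16 = 5


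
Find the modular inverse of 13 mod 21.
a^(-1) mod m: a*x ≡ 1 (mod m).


Use the extended Euclidean algorithm on (21, 13); each row r = 21*s + 13*t:
r=21, s=1, t=0
r=13, s=0, t=1
q=1: r=8, s=1, t=-1   [21*(1) + 13*(-1) = 8]
q=1: r=5, s=-1, t=2   [21*(-1) + 13*(2) = 5]
q=1: r=3, s=2, t=-3   [21*(2) + 13*(-3) = 3]
q=1: r=2, s=-3, t=5   [21*(-3) + 13*(5) = 2]
q=1: r=1, s=5, t=-8   [21*(5) + 13*(-8) = 1]
q=2: r=0, s=-13, t=21   [21*(-13) + 13*(21) = 0]
GCD = 1 with t = -8, so 13*(-8) ≡ 1 (mod 21)
Inverse = -8 mod 21 = 13
Check: 13 * 13 = 169 ≡ 1 (mod 21)

13^(-1) ≡ 13 (mod 21)


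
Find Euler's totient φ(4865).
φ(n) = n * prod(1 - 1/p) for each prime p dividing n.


4865 = 5 × 7 × 139
Prime factors: 5, 7, 139
φ(4865) = 4865 × (1-1/5) × (1-1/7) × (1-1/139)
= 4865 × 4/5 × 6/7 × 138/139 = 3312

φ(4865) = 3312


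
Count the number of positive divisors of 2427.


2427 = 3^1 × 809^1
d(2427) = (1+1) × (1+1) = 4

4 divisors


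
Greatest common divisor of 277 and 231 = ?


277 = 1 * 231 + 46
231 = 5 * 46 + 1
46 = 46 * 1 + 0
GCD = 1


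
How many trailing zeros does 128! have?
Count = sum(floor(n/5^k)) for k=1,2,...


floor(128/5) = 25
floor(128/25) = 5
floor(128/125) = 1
Total = 31

31 trailing zeros


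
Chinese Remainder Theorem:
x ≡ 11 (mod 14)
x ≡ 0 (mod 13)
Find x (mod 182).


M = 14*13 = 182
M1 = M/14 = 13, M2 = M/13 = 14
M1^(-1) mod 14 = 13, M2^(-1) mod 13 = 1
x = 11*13*13 + 0*14*1 = 1859
1859 mod 182 = 39
Check: 39 mod 14 = 11 ✓, 39 mod 13 = 0 ✓

x ≡ 39 (mod 182)


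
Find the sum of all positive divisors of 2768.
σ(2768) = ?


Divisors of 2768: 1, 2, 4, 8, 16, 173, 346, 692, 1384, 2768
Sum = 1 + 2 + 4 + 8 + 16 + 173 + 346 + 692 + 1384 + 2768 = 5394

σ(2768) = 5394


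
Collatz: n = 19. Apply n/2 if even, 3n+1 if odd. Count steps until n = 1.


19 → 58 → 29 → 88 → 44 → 22 → 11 → 34 → 17 → 52 → 26 → 13 → 40 → 20 → 10 → 5 → 16 → 8 → 4 → 2 → 1
Total steps = 20

20 steps


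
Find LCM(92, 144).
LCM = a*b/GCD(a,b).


GCD(92, 144) = 4
LCM = 92*144/4 = 13248/4 = 3312

LCM = 3312


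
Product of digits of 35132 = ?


3 × 5 × 1 × 3 × 2 = 90


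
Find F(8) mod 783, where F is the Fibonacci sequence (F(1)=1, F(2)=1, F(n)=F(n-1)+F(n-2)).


F(k) mod 783 for k=1..8:
1, 1, 2, 3, 5, 8, 13, 21
F(8) mod 783 = 21


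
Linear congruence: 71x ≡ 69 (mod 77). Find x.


GCD(71, 77) = 1, unique solution
a^(-1) mod 77 = 64
x = 64 * 69 mod 77 = 27

x ≡ 27 (mod 77)


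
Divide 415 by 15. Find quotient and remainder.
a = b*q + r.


415 = 15 * 27 + 10
Check: 405 + 10 = 415

q = 27, r = 10


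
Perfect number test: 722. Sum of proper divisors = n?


Proper divisors of 722: 1, 2, 19, 38, 361
Sum = 1 + 2 + 19 + 38 + 361 = 421

No, 722 is not perfect (421 ≠ 722)


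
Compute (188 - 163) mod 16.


188 - 163 = 25
25 mod 16 = 9


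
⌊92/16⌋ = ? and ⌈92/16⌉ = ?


92/16 = 5.7500
floor = 5
ceil = 6

floor = 5, ceil = 6


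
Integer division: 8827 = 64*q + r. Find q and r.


8827 = 64 * 137 + 59
Check: 8768 + 59 = 8827

q = 137, r = 59


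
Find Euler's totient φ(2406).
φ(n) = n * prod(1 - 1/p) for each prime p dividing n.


2406 = 2 × 3 × 401
Prime factors: 2, 3, 401
φ(2406) = 2406 × (1-1/2) × (1-1/3) × (1-1/401)
= 2406 × 1/2 × 2/3 × 400/401 = 800

φ(2406) = 800


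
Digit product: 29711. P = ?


2 × 9 × 7 × 1 × 1 = 126


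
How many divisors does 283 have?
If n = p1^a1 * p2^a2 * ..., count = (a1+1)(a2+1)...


283 = 283^1
d(283) = (1+1) = 2

2 divisors


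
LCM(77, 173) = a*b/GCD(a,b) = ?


GCD(77, 173) = 1
LCM = 77*173/1 = 13321/1 = 13321

LCM = 13321


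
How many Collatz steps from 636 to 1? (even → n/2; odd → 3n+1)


636 → 318 → 159 → 478 → 239 → 718 → 359 → 1078 → 539 → 1618 → 809 → 2428 → 1214 → 607 → 1822 → 911 → 2734 → 1367 → 4102 → 2051 → 6154 → 3077 → 9232 → 4616 → 2308 → 1154 → 577 → 1732 → 866 → 433 → 1300 → 650 → 325 → 976 → 488 → 244 → 122 → 61 → 184 → 92 → 46 → 23 → 70 → 35 → 106 → 53 → 160 → 80 → 40 → 20 → 10 → 5 → 16 → 8 → 4 → 2 → 1
Total steps = 56

56 steps


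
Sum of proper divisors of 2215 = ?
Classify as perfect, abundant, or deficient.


Proper divisors: 1, 5, 443
Sum = 1 + 5 + 443 = 449
449 < 2215 → deficient

s(2215) = 449 (deficient)


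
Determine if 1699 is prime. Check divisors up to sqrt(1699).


Check divisors up to sqrt(1699) = 41.2189
No divisors found.
1699 is prime.

Yes, 1699 is prime


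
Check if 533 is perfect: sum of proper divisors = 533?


Proper divisors of 533: 1, 13, 41
Sum = 1 + 13 + 41 = 55

No, 533 is not perfect (55 ≠ 533)


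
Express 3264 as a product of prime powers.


3264 / 2 = 1632
1632 / 2 = 816
816 / 2 = 408
408 / 2 = 204
204 / 2 = 102
102 / 2 = 51
51 / 3 = 17
17 / 17 = 1
3264 = 2^6 × 3 × 17


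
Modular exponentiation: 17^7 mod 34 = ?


17^1 mod 34 = 17
17^2 mod 34 = 17
17^3 mod 34 = 17
17^4 mod 34 = 17
17^5 mod 34 = 17
17^6 mod 34 = 17
17^7 mod 34 = 17


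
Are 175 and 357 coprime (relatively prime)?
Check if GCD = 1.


Euclidean algorithm:
357 = 2 * 175 + 7
175 = 25 * 7 + 0
GCD(175, 357) = 7

No, not coprime (GCD = 7)


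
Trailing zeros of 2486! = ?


floor(2486/5) = 497
floor(2486/25) = 99
floor(2486/125) = 19
floor(2486/625) = 3
Total = 618

618 trailing zeros


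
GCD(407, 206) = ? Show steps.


407 = 1 * 206 + 201
206 = 1 * 201 + 5
201 = 40 * 5 + 1
5 = 5 * 1 + 0
GCD = 1


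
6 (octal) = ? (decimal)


6 (base 8) = 6 (decimal)
6 (decimal) = 6 (base 10)


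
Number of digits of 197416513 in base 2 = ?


197416513 in base 2 = 1011110001000101011001000001
Number of digits = 28

28 digits (base 2)


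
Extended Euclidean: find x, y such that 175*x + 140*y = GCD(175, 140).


Tabular extended Euclidean (each row: r = 175*s + 140*t):
r=175, s=1, t=0
r=140, s=0, t=1
q=1: r=35, s=1, t=-1   [175*(1) + 140*(-1) = 35]
q=4: r=0, s=-4, t=5   [175*(-4) + 140*(5) = 0]
GCD = 35; from the row with r=35: x=1, y=-1
Check: 175*(1) + 140*(-1) = 175 - 140 = 35

GCD = 35, x = 1, y = -1


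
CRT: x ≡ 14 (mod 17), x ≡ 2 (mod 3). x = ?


M = 17*3 = 51
M1 = M/17 = 3, M2 = M/3 = 17
M1^(-1) mod 17 = 6, M2^(-1) mod 3 = 2
x = 14*3*6 + 2*17*2 = 320
320 mod 51 = 14
Check: 14 mod 17 = 14 ✓, 14 mod 3 = 2 ✓

x ≡ 14 (mod 51)


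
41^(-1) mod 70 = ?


Use the extended Euclidean algorithm on (70, 41); each row r = 70*s + 41*t:
r=70, s=1, t=0
r=41, s=0, t=1
q=1: r=29, s=1, t=-1   [70*(1) + 41*(-1) = 29]
q=1: r=12, s=-1, t=2   [70*(-1) + 41*(2) = 12]
q=2: r=5, s=3, t=-5   [70*(3) + 41*(-5) = 5]
q=2: r=2, s=-7, t=12   [70*(-7) + 41*(12) = 2]
q=2: r=1, s=17, t=-29   [70*(17) + 41*(-29) = 1]
q=2: r=0, s=-41, t=70   [70*(-41) + 41*(70) = 0]
GCD = 1 with t = -29, so 41*(-29) ≡ 1 (mod 70)
Inverse = -29 mod 70 = 41
Check: 41 * 41 = 1681 ≡ 1 (mod 70)

41^(-1) ≡ 41 (mod 70)


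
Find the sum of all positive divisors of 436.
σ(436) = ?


Divisors of 436: 1, 2, 4, 109, 218, 436
Sum = 1 + 2 + 4 + 109 + 218 + 436 = 770

σ(436) = 770


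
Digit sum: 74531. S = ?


7 + 4 + 5 + 3 + 1 = 20


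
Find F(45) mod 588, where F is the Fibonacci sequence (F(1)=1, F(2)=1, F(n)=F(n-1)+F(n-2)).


F(k) mod 588 for k=1..45:
1, 1, 2, 3, 5, 8, 13, 21, 34, 55, 89, 144, 233, 377, 22, 399, 421, 232, 65, 297, 362, 71, 433, 504, 349, 265, 26, 291, 317, 20, 337, 357, 106, 463, 569, 444, 425, 281, 118, 399, 517, 328, 257, 585, 254
F(45) mod 588 = 254


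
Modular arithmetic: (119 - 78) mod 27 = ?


119 - 78 = 41
41 mod 27 = 14


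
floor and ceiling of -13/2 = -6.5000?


-13/2 = -6.5000
floor = -7
ceil = -6

floor = -7, ceil = -6


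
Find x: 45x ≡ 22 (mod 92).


GCD(45, 92) = 1, unique solution
a^(-1) mod 92 = 45
x = 45 * 22 mod 92 = 70

x ≡ 70 (mod 92)


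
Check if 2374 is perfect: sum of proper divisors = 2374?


Proper divisors of 2374: 1, 2, 1187
Sum = 1 + 2 + 1187 = 1190

No, 2374 is not perfect (1190 ≠ 2374)


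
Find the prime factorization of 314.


314 / 2 = 157
157 / 157 = 1
314 = 2 × 157


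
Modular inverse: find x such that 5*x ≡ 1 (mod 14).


Use the extended Euclidean algorithm on (14, 5); each row r = 14*s + 5*t:
r=14, s=1, t=0
r=5, s=0, t=1
q=2: r=4, s=1, t=-2   [14*(1) + 5*(-2) = 4]
q=1: r=1, s=-1, t=3   [14*(-1) + 5*(3) = 1]
q=4: r=0, s=5, t=-14   [14*(5) + 5*(-14) = 0]
GCD = 1 with t = 3, so 5*(3) ≡ 1 (mod 14)
Inverse = 3 mod 14 = 3
Check: 5 * 3 = 15 ≡ 1 (mod 14)

5^(-1) ≡ 3 (mod 14)


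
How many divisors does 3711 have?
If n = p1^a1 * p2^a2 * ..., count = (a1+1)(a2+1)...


3711 = 3^1 × 1237^1
d(3711) = (1+1) × (1+1) = 4

4 divisors


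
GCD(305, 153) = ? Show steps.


305 = 1 * 153 + 152
153 = 1 * 152 + 1
152 = 152 * 1 + 0
GCD = 1


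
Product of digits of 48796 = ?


4 × 8 × 7 × 9 × 6 = 12096


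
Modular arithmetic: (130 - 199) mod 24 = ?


130 - 199 = -69
-69 mod 24 = 3


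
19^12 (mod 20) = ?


19^1 mod 20 = 19
19^2 mod 20 = 1
19^3 mod 20 = 19
19^4 mod 20 = 1
19^5 mod 20 = 19
19^6 mod 20 = 1
19^7 mod 20 = 19
19^8 mod 20 = 1
19^9 mod 20 = 19
19^10 mod 20 = 1
19^11 mod 20 = 19
19^12 mod 20 = 1


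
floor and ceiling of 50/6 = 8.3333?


50/6 = 8.3333
floor = 8
ceil = 9

floor = 8, ceil = 9


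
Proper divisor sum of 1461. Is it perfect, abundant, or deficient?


Proper divisors: 1, 3, 487
Sum = 1 + 3 + 487 = 491
491 < 1461 → deficient

s(1461) = 491 (deficient)


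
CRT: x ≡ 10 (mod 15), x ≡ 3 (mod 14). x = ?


M = 15*14 = 210
M1 = M/15 = 14, M2 = M/14 = 15
M1^(-1) mod 15 = 14, M2^(-1) mod 14 = 1
x = 10*14*14 + 3*15*1 = 2005
2005 mod 210 = 115
Check: 115 mod 15 = 10 ✓, 115 mod 14 = 3 ✓

x ≡ 115 (mod 210)


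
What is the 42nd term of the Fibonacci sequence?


Sequence: 1, 1, 2, 3, 5, 8, 13, 21, 34, 55, 89, 144, 233, 377, 610, 987, 1597, 2584, 4181, 6765, 10946, 17711, 28657, 46368, 75025, 121393, 196418, 317811, 514229, 832040, 1346269, 2178309, 3524578, 5702887, 9227465, 14930352, 24157817, 39088169, 63245986, 102334155, 165580141, 267914296
F(42) = 267914296


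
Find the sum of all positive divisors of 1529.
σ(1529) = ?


Divisors of 1529: 1, 11, 139, 1529
Sum = 1 + 11 + 139 + 1529 = 1680

σ(1529) = 1680


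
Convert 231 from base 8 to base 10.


231 (base 8) = 153 (decimal)
153 (decimal) = 153 (base 10)


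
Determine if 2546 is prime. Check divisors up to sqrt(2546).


2546 / 2 = 1273 (exact division)
2546 is NOT prime.

No, 2546 is not prime


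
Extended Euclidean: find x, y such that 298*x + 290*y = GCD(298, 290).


Tabular extended Euclidean (each row: r = 298*s + 290*t):
r=298, s=1, t=0
r=290, s=0, t=1
q=1: r=8, s=1, t=-1   [298*(1) + 290*(-1) = 8]
q=36: r=2, s=-36, t=37   [298*(-36) + 290*(37) = 2]
q=4: r=0, s=145, t=-149   [298*(145) + 290*(-149) = 0]
GCD = 2; from the row with r=2: x=-36, y=37
Check: 298*(-36) + 290*(37) = -10728 + 10730 = 2

GCD = 2, x = -36, y = 37


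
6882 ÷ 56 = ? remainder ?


6882 = 56 * 122 + 50
Check: 6832 + 50 = 6882

q = 122, r = 50


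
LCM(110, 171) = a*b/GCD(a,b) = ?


GCD(110, 171) = 1
LCM = 110*171/1 = 18810/1 = 18810

LCM = 18810


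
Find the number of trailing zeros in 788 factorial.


floor(788/5) = 157
floor(788/25) = 31
floor(788/125) = 6
floor(788/625) = 1
Total = 195

195 trailing zeros


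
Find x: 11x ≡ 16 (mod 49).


GCD(11, 49) = 1, unique solution
a^(-1) mod 49 = 9
x = 9 * 16 mod 49 = 46

x ≡ 46 (mod 49)


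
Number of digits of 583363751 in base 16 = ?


583363751 in base 16 = 22C56CA7
Number of digits = 8

8 digits (base 16)


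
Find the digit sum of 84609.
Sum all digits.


8 + 4 + 6 + 0 + 9 = 27


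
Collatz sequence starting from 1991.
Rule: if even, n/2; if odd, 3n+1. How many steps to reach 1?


1991 → 5974 → 2987 → 8962 → 4481 → 13444 → 6722 → 3361 → 10084 → 5042 → 2521 → 7564 → 3782 → 1891 → 5674 → 2837 → 8512 → 4256 → 2128 → 1064 → 532 → 266 → 133 → 400 → 200 → 100 → 50 → 25 → 76 → 38 → 19 → 58 → 29 → 88 → 44 → 22 → 11 → 34 → 17 → 52 → 26 → 13 → 40 → 20 → 10 → 5 → 16 → 8 → 4 → 2 → 1
Total steps = 50

50 steps
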